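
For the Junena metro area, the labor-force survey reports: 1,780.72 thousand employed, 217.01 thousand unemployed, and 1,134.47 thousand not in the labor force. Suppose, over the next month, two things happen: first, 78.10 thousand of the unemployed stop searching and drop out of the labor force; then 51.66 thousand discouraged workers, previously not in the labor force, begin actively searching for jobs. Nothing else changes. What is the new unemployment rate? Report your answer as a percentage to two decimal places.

New unemployment rate ≈ 9.67%.

Initially, labor force = 1,780.72 + 217.01 = 1,997.73 thousand, so u = 217.01/1,997.73 = 10.86%.
After the first change, unemployed and labor force both fall by 78.10 → E = 1,780.72, U = 138.91, labor force = 1,919.63 thousand.
After the second change, unemployed and labor force both rise by 51.66 → E = 1,780.72, U = 190.57, labor force = 1,971.29 thousand.
New unemployment rate = 190.57 / 1,971.29 = 9.67%.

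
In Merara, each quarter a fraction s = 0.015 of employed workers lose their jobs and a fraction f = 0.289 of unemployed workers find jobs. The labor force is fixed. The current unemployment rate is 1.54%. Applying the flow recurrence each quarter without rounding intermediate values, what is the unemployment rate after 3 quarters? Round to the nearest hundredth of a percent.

Unemployment rate after three quarters ≈ 3.79%.

With a fixed labor force, u_{t+1} = u_t + s·(1−u_t) − f·u_t = u_t·(1−s−f) + s.
Here 1−s−f = 0.696 and s = 0.015.
u_1 = 0.015400 × 0.696 + 0.015 = 0.025718.
u_2 = 0.025718 × 0.696 + 0.015 = 0.032900.
u_3 = 0.032900 × 0.696 + 0.015 = 0.037898.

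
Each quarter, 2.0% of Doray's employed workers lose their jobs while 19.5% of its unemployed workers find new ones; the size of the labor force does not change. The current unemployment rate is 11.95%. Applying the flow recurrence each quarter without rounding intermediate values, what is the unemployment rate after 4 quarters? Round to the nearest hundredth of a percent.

Unemployment rate after four quarters ≈ 10.31%.

With a fixed labor force, u_{t+1} = u_t + s·(1−u_t) − f·u_t = u_t·(1−s−f) + s.
Here 1−s−f = 0.785 and s = 0.020.
u_1 = 0.119500 × 0.785 + 0.020 = 0.113808.
u_2 = 0.113808 × 0.785 + 0.020 = 0.109339.
u_3 = 0.109339 × 0.785 + 0.020 = 0.105831.
u_4 = 0.105831 × 0.785 + 0.020 = 0.103077.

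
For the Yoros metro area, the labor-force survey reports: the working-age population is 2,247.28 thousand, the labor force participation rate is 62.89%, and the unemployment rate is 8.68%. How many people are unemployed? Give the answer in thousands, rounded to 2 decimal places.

Labor force = 0.6289 × 2,247.28 = 1,413.31 thousand.
Unemployed = 0.0868 × 1,413.31 ≈ 122.68 thousand.

About 122.68 thousand are unemployed.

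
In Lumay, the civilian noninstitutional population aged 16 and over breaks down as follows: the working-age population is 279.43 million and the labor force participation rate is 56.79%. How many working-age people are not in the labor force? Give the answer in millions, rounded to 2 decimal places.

About 120.74 million are not in the labor force.

Share not in the labor force = 1 − 0.5679 = 0.4321.
Not in labor force = 0.4321 × 279.43 ≈ 120.74 million.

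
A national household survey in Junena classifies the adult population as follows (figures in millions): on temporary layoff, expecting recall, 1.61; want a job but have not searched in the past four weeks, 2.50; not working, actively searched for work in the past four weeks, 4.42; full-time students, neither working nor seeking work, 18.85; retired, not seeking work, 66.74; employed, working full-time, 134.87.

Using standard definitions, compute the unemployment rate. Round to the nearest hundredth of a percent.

Employed = 134.87 million.
Unemployed = 1.61 + 4.42 = 6.03 million (jobless and actively searching, or on temporary layoff).
Labor force = 134.87 + 6.03 = 140.90 million.
Unemployment rate = 6.03 / 140.90 = 4.28%.

Unemployment rate ≈ 4.28%.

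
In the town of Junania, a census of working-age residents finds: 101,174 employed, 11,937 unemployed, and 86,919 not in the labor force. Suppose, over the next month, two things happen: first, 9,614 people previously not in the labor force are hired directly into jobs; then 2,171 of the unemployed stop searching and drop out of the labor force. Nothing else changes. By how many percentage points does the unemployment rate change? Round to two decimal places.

Initially, labor force = 101,174 + 11,937 = 113,111, so u = 11,937/113,111 = 10.55%.
After the first change, employed and labor force both rise by 9,614; unemployed unchanged → E = 110,788, U = 11,937, labor force = 122,725.
After the second change, unemployed and labor force both fall by 2,171 → E = 110,788, U = 9,766, labor force = 120,554.
New unemployment rate = 9,766 / 120,554 = 8.10%.
Change = 8.10% − 10.55% = −2.45 percentage points.

The unemployment rate changes by −2.45 percentage points.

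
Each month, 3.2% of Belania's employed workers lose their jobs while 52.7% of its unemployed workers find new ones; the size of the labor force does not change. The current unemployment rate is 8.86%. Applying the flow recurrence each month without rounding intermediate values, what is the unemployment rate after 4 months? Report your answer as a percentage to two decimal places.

Unemployment rate after four months ≈ 5.84%.

With a fixed labor force, u_{t+1} = u_t + s·(1−u_t) − f·u_t = u_t·(1−s−f) + s.
Here 1−s−f = 0.441 and s = 0.032.
u_1 = 0.088600 × 0.441 + 0.032 = 0.071073.
u_2 = 0.071073 × 0.441 + 0.032 = 0.063343.
u_3 = 0.063343 × 0.441 + 0.032 = 0.059934.
u_4 = 0.059934 × 0.441 + 0.032 = 0.058431.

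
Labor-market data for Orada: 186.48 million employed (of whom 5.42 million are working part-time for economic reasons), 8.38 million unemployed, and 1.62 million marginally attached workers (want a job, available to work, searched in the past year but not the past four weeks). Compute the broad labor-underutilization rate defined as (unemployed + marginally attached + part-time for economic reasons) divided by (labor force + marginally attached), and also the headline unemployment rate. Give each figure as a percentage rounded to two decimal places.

Labor force = 186.48 + 8.38 = 194.86 million.
Numerator = 8.38 + 1.62 + 5.42 = 15.42 million.
Denominator = 194.86 + 1.62 = 196.48 million.
Broad rate = 15.42 / 196.48 = 7.85%.
Headline unemployment rate = 8.38 / 194.86 = 4.30%.

Broad underutilization rate ≈ 7.85%; headline unemployment rate ≈ 4.30%.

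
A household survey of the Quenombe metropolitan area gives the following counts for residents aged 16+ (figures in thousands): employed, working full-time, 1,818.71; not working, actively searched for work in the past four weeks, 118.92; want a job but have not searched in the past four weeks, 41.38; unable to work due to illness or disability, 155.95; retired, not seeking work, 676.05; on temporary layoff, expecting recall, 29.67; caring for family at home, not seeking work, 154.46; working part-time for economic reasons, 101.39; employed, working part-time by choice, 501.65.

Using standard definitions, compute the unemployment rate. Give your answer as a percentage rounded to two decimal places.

Unemployment rate ≈ 5.78%.

Employed = 1,818.71 + 101.39 + 501.65 = 2,421.75 thousand (anyone who worked, including part-time for economic reasons, counts as employed).
Unemployed = 118.92 + 29.67 = 148.59 thousand (jobless and actively searching, or on temporary layoff).
Labor force = 2,421.75 + 148.59 = 2,570.34 thousand.
Unemployment rate = 148.59 / 2,570.34 = 5.78%.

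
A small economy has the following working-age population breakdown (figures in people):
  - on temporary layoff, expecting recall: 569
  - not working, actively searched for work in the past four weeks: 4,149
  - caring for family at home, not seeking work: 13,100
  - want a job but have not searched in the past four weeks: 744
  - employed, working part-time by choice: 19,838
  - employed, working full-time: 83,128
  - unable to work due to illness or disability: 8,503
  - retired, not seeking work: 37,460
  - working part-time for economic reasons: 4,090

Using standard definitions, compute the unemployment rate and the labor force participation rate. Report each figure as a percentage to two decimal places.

Unemployment rate ≈ 4.22%; labor force participation rate ≈ 65.14%.

Employed = 19,838 + 83,128 + 4,090 = 107,056 (anyone who worked, including part-time for economic reasons, counts as employed).
Unemployed = 569 + 4,149 = 4,718 (jobless and actively searching, or on temporary layoff).
Labor force = 107,056 + 4,718 = 111,774.
Not in labor force = 13,100 + 744 + 8,503 + 37,460 = 59,807 (those not working and not actively searching are outside the labor force — including those who want a job but have given up searching).
Civilian working-age population = 111,774 + 59,807 = 171,581.
Unemployment rate = 4,718 / 111,774 = 4.22%.
Labor force participation rate = 111,774 / 171,581 = 65.14%.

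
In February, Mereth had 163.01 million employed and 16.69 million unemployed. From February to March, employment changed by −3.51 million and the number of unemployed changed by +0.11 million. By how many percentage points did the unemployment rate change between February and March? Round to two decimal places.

The unemployment rate changed by +0.24 percentage points.

February: labor force = 163.01 + 16.69 = 179.70; u = 16.69/179.70 = 9.29%.
March: labor force = 159.50 + 16.80 = 176.30; u = 16.80/176.30 = 9.53%.
Change = 9.53% − 9.29% = +0.24 pp.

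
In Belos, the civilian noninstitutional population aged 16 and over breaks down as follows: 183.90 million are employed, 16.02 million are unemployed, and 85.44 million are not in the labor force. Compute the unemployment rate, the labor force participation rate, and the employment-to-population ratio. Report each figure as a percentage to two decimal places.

Labor force = employed + unemployed = 183.90 + 16.02 = 199.92 million.
Working-age population = 199.92 + 85.44 = 285.36 million.
Unemployment rate = 16.02 / 199.92 = 8.01%.
Labor force participation rate = 199.92 / 285.36 = 70.06%.
Employment-population ratio = 183.90 / 285.36 = 64.44%.

Unemployment rate ≈ 8.01%; labor force participation rate ≈ 70.06%; employment-population ratio ≈ 64.44%.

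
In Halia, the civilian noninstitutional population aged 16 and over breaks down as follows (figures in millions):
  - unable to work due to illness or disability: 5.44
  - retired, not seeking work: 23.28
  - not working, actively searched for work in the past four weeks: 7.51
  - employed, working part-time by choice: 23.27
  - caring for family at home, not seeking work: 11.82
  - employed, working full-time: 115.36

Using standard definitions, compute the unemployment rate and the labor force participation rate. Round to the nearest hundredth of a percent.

Employed = 23.27 + 115.36 = 138.63 million.
Unemployed = 7.51 million.
Labor force = 138.63 + 7.51 = 146.14 million.
Not in labor force = 5.44 + 23.28 + 11.82 = 40.54 million (those not working and not actively searching are outside the labor force).
Civilian working-age population = 146.14 + 40.54 = 186.68 million.
Unemployment rate = 7.51 / 146.14 = 5.14%.
Labor force participation rate = 146.14 / 186.68 = 78.28%.

Unemployment rate ≈ 5.14%; labor force participation rate ≈ 78.28%.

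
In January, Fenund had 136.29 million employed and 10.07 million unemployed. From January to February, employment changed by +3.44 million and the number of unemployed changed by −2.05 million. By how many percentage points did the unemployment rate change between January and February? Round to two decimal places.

January: labor force = 136.29 + 10.07 = 146.36; u = 10.07/146.36 = 6.88%.
February: labor force = 139.73 + 8.02 = 147.75; u = 8.02/147.75 = 5.43%.
Change = 5.43% − 6.88% = −1.45 pp.

The unemployment rate changed by −1.45 percentage points.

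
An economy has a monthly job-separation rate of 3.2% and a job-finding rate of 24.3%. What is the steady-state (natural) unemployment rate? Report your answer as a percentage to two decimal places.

Steady-state unemployment rate ≈ 11.64%.

At steady state the flows balance: s·E = f·U, so U/(E+U) = s/(s+f).
u* = 3.2 / (3.2 + 24.3) = 3.2 / 27.50 = 11.64%.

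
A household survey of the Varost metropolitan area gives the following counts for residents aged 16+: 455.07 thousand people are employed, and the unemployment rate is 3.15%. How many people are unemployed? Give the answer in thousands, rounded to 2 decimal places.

About 14.80 thousand are unemployed.

Let U be the number unemployed. The labor force is E + U, and U/(E+U) = 0.0315.
So U = 0.0315 × 455.07 / (1 − 0.0315) = 14.3347 / 0.9685 ≈ 14.80 thousand.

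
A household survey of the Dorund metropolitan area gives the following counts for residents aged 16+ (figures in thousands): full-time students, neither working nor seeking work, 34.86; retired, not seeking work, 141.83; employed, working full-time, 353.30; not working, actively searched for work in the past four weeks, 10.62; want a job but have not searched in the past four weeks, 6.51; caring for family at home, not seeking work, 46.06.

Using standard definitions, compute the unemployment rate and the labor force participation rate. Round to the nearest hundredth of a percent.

Employed = 353.30 thousand.
Unemployed = 10.62 thousand.
Labor force = 353.30 + 10.62 = 363.92 thousand.
Not in labor force = 34.86 + 141.83 + 6.51 + 46.06 = 229.26 thousand (those not working and not actively searching are outside the labor force — including those who want a job but have given up searching).
Civilian working-age population = 363.92 + 229.26 = 593.18 thousand.
Unemployment rate = 10.62 / 363.92 = 2.92%.
Labor force participation rate = 363.92 / 593.18 = 61.35%.

Unemployment rate ≈ 2.92%; labor force participation rate ≈ 61.35%.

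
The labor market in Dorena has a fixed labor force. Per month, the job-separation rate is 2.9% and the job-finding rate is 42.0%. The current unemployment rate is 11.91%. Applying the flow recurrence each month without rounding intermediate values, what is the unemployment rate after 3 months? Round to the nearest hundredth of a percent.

Unemployment rate after three months ≈ 7.37%.

With a fixed labor force, u_{t+1} = u_t + s·(1−u_t) − f·u_t = u_t·(1−s−f) + s.
Here 1−s−f = 0.551 and s = 0.029.
u_1 = 0.119100 × 0.551 + 0.029 = 0.094624.
u_2 = 0.094624 × 0.551 + 0.029 = 0.081138.
u_3 = 0.081138 × 0.551 + 0.029 = 0.073707.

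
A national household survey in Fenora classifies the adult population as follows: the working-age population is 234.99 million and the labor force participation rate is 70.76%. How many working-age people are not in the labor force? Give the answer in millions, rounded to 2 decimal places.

Share not in the labor force = 1 − 0.7076 = 0.2924.
Not in labor force = 0.2924 × 234.99 ≈ 68.71 million.

About 68.71 million are not in the labor force.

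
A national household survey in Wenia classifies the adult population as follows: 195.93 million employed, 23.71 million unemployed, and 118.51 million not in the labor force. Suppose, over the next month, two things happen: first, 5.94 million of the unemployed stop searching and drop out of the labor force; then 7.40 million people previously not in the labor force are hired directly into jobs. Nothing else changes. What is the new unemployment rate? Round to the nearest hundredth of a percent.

New unemployment rate ≈ 8.04%.

Initially, labor force = 195.93 + 23.71 = 219.64 million, so u = 23.71/219.64 = 10.79%.
After the first change, unemployed and labor force both fall by 5.94 → E = 195.93, U = 17.77, labor force = 213.70 million.
After the second change, employed and labor force both rise by 7.40; unemployed unchanged → E = 203.33, U = 17.77, labor force = 221.10 million.
New unemployment rate = 17.77 / 221.10 = 8.04%.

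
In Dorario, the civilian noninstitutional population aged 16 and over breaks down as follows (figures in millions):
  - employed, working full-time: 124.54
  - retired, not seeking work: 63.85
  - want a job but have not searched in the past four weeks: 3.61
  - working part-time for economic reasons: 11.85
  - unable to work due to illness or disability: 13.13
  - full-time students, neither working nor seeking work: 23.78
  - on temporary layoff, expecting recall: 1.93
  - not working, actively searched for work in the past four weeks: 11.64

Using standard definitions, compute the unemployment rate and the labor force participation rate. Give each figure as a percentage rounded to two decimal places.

Employed = 124.54 + 11.85 = 136.39 million (anyone who worked, including part-time for economic reasons, counts as employed).
Unemployed = 1.93 + 11.64 = 13.57 million (jobless and actively searching, or on temporary layoff).
Labor force = 136.39 + 13.57 = 149.96 million.
Not in labor force = 63.85 + 3.61 + 13.13 + 23.78 = 104.37 million (those not working and not actively searching are outside the labor force — including those who want a job but have given up searching).
Civilian working-age population = 149.96 + 104.37 = 254.33 million.
Unemployment rate = 13.57 / 149.96 = 9.05%.
Labor force participation rate = 149.96 / 254.33 = 58.96%.

Unemployment rate ≈ 9.05%; labor force participation rate ≈ 58.96%.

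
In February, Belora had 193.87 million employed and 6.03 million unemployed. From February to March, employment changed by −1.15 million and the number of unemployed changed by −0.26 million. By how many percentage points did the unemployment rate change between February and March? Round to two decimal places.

February: labor force = 193.87 + 6.03 = 199.90; u = 6.03/199.90 = 3.02%.
March: labor force = 192.72 + 5.77 = 198.49; u = 5.77/198.49 = 2.91%.
Change = 2.91% − 3.02% = −0.11 pp.

The unemployment rate changed by −0.11 percentage points.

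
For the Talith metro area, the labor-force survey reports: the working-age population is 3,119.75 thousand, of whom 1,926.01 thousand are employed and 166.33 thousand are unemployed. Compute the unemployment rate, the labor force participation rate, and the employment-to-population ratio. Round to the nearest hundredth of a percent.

Labor force = employed + unemployed = 1,926.01 + 166.33 = 2,092.34 thousand.
Unemployment rate = 166.33 / 2,092.34 = 7.95%.
Labor force participation rate = 2,092.34 / 3,119.75 = 67.07%.
Employment-population ratio = 1,926.01 / 3,119.75 = 61.74%.

Unemployment rate ≈ 7.95%; labor force participation rate ≈ 67.07%; employment-population ratio ≈ 61.74%.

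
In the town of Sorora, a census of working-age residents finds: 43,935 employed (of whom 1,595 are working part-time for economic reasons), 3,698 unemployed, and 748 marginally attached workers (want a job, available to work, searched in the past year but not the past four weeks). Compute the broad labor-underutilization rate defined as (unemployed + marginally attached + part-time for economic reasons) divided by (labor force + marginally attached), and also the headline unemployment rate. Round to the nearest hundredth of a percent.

Broad underutilization rate ≈ 12.49%; headline unemployment rate ≈ 7.76%.

Labor force = 43,935 + 3,698 = 47,633.
Numerator = 3,698 + 748 + 1,595 = 6,041.
Denominator = 47,633 + 748 = 48,381.
Broad rate = 6,041 / 48,381 = 12.49%.
Headline unemployment rate = 3,698 / 47,633 = 7.76%.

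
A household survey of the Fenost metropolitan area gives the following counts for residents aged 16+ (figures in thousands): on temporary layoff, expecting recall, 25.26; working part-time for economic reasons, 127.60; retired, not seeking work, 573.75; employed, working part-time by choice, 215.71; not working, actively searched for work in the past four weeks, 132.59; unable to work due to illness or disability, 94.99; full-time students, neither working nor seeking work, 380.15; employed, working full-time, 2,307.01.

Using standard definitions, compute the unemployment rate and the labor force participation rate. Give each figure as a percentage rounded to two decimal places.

Unemployment rate ≈ 5.62%; labor force participation rate ≈ 72.81%.

Employed = 127.60 + 215.71 + 2,307.01 = 2,650.32 thousand (anyone who worked, including part-time for economic reasons, counts as employed).
Unemployed = 25.26 + 132.59 = 157.85 thousand (jobless and actively searching, or on temporary layoff).
Labor force = 2,650.32 + 157.85 = 2,808.17 thousand.
Not in labor force = 573.75 + 94.99 + 380.15 = 1,048.89 thousand (those not working and not actively searching are outside the labor force).
Civilian working-age population = 2,808.17 + 1,048.89 = 3,857.06 thousand.
Unemployment rate = 157.85 / 2,808.17 = 5.62%.
Labor force participation rate = 2,808.17 / 3,857.06 = 72.81%.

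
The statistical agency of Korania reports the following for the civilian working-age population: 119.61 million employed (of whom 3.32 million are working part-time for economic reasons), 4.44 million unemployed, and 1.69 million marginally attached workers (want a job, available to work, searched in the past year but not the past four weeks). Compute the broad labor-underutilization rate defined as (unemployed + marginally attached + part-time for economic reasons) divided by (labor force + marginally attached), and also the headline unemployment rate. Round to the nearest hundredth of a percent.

Broad underutilization rate ≈ 7.52%; headline unemployment rate ≈ 3.58%.

Labor force = 119.61 + 4.44 = 124.05 million.
Numerator = 4.44 + 1.69 + 3.32 = 9.45 million.
Denominator = 124.05 + 1.69 = 125.74 million.
Broad rate = 9.45 / 125.74 = 7.52%.
Headline unemployment rate = 4.44 / 124.05 = 3.58%.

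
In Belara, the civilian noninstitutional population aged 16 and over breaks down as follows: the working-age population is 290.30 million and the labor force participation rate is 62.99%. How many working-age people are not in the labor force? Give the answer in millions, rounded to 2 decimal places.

About 107.44 million are not in the labor force.

Share not in the labor force = 1 − 0.6299 = 0.3701.
Not in labor force = 0.3701 × 290.30 ≈ 107.44 million.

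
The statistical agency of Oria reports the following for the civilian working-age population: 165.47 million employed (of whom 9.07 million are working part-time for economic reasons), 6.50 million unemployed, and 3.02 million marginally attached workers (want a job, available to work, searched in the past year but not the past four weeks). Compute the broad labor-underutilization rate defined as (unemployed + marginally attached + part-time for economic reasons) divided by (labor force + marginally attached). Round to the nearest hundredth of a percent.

Broad underutilization rate ≈ 10.62%.

Labor force = 165.47 + 6.50 = 171.97 million.
Numerator = 6.50 + 3.02 + 9.07 = 18.59 million.
Denominator = 171.97 + 3.02 = 174.99 million.
Broad rate = 18.59 / 174.99 = 10.62%.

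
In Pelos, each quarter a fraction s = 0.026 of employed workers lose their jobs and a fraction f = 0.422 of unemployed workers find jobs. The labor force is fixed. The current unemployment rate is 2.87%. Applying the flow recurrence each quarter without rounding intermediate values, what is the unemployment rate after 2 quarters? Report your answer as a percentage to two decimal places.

With a fixed labor force, u_{t+1} = u_t + s·(1−u_t) − f·u_t = u_t·(1−s−f) + s.
Here 1−s−f = 0.552 and s = 0.026.
u_1 = 0.028700 × 0.552 + 0.026 = 0.041842.
u_2 = 0.041842 × 0.552 + 0.026 = 0.049097.

Unemployment rate after two quarters ≈ 4.91%.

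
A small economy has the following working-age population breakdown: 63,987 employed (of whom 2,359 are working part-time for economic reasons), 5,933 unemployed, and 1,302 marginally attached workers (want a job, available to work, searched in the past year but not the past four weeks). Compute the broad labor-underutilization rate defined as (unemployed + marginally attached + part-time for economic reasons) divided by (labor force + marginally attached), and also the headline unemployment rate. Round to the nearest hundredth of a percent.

Broad underutilization rate ≈ 13.47%; headline unemployment rate ≈ 8.49%.

Labor force = 63,987 + 5,933 = 69,920.
Numerator = 5,933 + 1,302 + 2,359 = 9,594.
Denominator = 69,920 + 1,302 = 71,222.
Broad rate = 9,594 / 71,222 = 13.47%.
Headline unemployment rate = 5,933 / 69,920 = 8.49%.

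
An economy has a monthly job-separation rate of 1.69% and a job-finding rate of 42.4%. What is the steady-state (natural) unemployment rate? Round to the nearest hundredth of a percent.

At steady state the flows balance: s·E = f·U, so U/(E+U) = s/(s+f).
u* = 1.69 / (1.69 + 42.4) = 1.69 / 44.09 = 3.83%.

Steady-state unemployment rate ≈ 3.83%.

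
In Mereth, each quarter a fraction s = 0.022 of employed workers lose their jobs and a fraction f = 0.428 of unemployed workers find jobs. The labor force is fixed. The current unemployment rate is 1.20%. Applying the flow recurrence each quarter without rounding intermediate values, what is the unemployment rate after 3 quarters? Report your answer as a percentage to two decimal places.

Unemployment rate after three quarters ≈ 4.28%.

With a fixed labor force, u_{t+1} = u_t + s·(1−u_t) − f·u_t = u_t·(1−s−f) + s.
Here 1−s−f = 0.550 and s = 0.022.
u_1 = 0.012000 × 0.550 + 0.022 = 0.028600.
u_2 = 0.028600 × 0.550 + 0.022 = 0.037730.
u_3 = 0.037730 × 0.550 + 0.022 = 0.042751.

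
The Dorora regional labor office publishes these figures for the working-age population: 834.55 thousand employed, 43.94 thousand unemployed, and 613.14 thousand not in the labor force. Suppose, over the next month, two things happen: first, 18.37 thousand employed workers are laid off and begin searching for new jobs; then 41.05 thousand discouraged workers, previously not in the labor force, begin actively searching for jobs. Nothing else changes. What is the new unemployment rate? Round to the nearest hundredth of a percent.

Initially, labor force = 834.55 + 43.94 = 878.49 thousand, so u = 43.94/878.49 = 5.00%.
After the first change, employed falls and unemployed rises by 18.37; labor force unchanged → E = 816.18, U = 62.31, labor force = 878.49 thousand.
After the second change, unemployed and labor force both rise by 41.05 → E = 816.18, U = 103.36, labor force = 919.54 thousand.
New unemployment rate = 103.36 / 919.54 = 11.24%.

New unemployment rate ≈ 11.24%.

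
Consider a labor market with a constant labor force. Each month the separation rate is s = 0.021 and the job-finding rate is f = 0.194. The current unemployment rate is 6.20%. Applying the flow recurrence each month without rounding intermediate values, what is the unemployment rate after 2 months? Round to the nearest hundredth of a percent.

Unemployment rate after two months ≈ 7.57%.

With a fixed labor force, u_{t+1} = u_t + s·(1−u_t) − f·u_t = u_t·(1−s−f) + s.
Here 1−s−f = 0.785 and s = 0.021.
u_1 = 0.062000 × 0.785 + 0.021 = 0.069670.
u_2 = 0.069670 × 0.785 + 0.021 = 0.075691.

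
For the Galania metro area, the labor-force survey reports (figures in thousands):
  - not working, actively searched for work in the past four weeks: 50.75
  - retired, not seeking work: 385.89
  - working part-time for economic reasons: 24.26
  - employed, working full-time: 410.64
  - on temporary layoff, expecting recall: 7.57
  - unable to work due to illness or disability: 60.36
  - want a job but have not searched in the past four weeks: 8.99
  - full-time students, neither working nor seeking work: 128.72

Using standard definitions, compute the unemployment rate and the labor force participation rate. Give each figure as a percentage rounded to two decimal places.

Unemployment rate ≈ 11.82%; labor force participation rate ≈ 45.79%.

Employed = 24.26 + 410.64 = 434.90 thousand (anyone who worked, including part-time for economic reasons, counts as employed).
Unemployed = 50.75 + 7.57 = 58.32 thousand (jobless and actively searching, or on temporary layoff).
Labor force = 434.90 + 58.32 = 493.22 thousand.
Not in labor force = 385.89 + 60.36 + 8.99 + 128.72 = 583.96 thousand (those not working and not actively searching are outside the labor force — including those who want a job but have given up searching).
Civilian working-age population = 493.22 + 583.96 = 1,077.18 thousand.
Unemployment rate = 58.32 / 493.22 = 11.82%.
Labor force participation rate = 493.22 / 1,077.18 = 45.79%.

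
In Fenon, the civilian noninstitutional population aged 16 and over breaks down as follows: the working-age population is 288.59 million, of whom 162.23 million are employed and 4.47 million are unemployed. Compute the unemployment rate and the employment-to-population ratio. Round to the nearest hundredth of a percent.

Unemployment rate ≈ 2.68%; employment-population ratio ≈ 56.21%.

Labor force = employed + unemployed = 162.23 + 4.47 = 166.70 million.
Unemployment rate = 4.47 / 166.70 = 2.68%.
Employment-population ratio = 162.23 / 288.59 = 56.21%.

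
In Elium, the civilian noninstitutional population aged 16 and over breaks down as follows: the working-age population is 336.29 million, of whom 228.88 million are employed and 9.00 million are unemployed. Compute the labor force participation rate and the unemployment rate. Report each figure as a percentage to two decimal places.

Labor force participation rate ≈ 70.74%; unemployment rate ≈ 3.78%.

Labor force = employed + unemployed = 228.88 + 9.00 = 237.88 million.
Unemployment rate = 9.00 / 237.88 = 3.78%.
Labor force participation rate = 237.88 / 336.29 = 70.74%.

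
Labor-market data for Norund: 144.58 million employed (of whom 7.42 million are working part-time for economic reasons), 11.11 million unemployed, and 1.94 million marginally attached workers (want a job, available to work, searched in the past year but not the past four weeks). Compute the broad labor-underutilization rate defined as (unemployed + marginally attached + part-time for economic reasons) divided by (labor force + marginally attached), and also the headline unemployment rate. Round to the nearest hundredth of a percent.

Broad underutilization rate ≈ 12.99%; headline unemployment rate ≈ 7.14%.

Labor force = 144.58 + 11.11 = 155.69 million.
Numerator = 11.11 + 1.94 + 7.42 = 20.47 million.
Denominator = 155.69 + 1.94 = 157.63 million.
Broad rate = 20.47 / 157.63 = 12.99%.
Headline unemployment rate = 11.11 / 155.69 = 7.14%.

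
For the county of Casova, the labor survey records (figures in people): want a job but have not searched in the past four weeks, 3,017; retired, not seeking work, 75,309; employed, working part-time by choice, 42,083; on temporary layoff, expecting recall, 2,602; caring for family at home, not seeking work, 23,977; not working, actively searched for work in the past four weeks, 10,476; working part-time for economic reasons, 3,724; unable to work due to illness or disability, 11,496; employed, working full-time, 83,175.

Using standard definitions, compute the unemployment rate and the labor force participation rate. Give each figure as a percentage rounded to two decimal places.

Employed = 42,083 + 3,724 + 83,175 = 128,982 (anyone who worked, including part-time for economic reasons, counts as employed).
Unemployed = 2,602 + 10,476 = 13,078 (jobless and actively searching, or on temporary layoff).
Labor force = 128,982 + 13,078 = 142,060.
Not in labor force = 3,017 + 75,309 + 23,977 + 11,496 = 113,799 (those not working and not actively searching are outside the labor force — including those who want a job but have given up searching).
Civilian working-age population = 142,060 + 113,799 = 255,859.
Unemployment rate = 13,078 / 142,060 = 9.21%.
Labor force participation rate = 142,060 / 255,859 = 55.52%.

Unemployment rate ≈ 9.21%; labor force participation rate ≈ 55.52%.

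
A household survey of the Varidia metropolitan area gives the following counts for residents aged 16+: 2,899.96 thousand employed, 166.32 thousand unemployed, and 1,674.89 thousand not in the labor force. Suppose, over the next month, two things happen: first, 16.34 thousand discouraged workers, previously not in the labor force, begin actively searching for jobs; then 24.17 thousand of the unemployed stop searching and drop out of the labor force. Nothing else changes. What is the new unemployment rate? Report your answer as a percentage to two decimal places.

New unemployment rate ≈ 5.18%.

Initially, labor force = 2,899.96 + 166.32 = 3,066.28 thousand, so u = 166.32/3,066.28 = 5.42%.
After the first change, unemployed and labor force both rise by 16.34 → E = 2,899.96, U = 182.66, labor force = 3,082.62 thousand.
After the second change, unemployed and labor force both fall by 24.17 → E = 2,899.96, U = 158.49, labor force = 3,058.45 thousand.
New unemployment rate = 158.49 / 3,058.45 = 5.18%.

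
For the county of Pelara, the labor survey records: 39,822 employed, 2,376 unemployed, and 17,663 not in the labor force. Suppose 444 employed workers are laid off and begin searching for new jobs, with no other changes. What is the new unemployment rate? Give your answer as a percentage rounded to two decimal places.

New unemployment rate ≈ 6.68%.

Initially, labor force = 39,822 + 2,376 = 42,198, so u = 2,376/42,198 = 5.63%.
After the change, employed falls and unemployed rises by 444; labor force unchanged → E = 39,378, U = 2,820, labor force = 42,198.
New unemployment rate = 2,820 / 42,198 = 6.68%.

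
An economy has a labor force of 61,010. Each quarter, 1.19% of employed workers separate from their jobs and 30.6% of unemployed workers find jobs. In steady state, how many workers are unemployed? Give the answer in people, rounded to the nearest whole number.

Steady-state unemployment rate u* = s/(s+f) = 1.19/(1.19+30.6) = 0.037433.
Unemployed = u* × labor force = 0.037433 × 61,010 ≈ 2,284.

About 2,284 are unemployed in steady state.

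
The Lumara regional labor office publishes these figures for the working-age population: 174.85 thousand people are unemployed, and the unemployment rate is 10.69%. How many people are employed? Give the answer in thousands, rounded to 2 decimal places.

About 1,460.79 thousand are employed.

Labor force = U / u = 174.85 / 0.1069 ≈ 1,635.64 thousand.
Employed = labor force − unemployed = 1,635.64 − 174.85 = 1,460.79 thousand.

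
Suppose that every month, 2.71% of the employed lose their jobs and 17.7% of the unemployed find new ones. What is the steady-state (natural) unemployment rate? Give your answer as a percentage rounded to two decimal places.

At steady state the flows balance: s·E = f·U, so U/(E+U) = s/(s+f).
u* = 2.71 / (2.71 + 17.7) = 2.71 / 20.41 = 13.28%.

Steady-state unemployment rate ≈ 13.28%.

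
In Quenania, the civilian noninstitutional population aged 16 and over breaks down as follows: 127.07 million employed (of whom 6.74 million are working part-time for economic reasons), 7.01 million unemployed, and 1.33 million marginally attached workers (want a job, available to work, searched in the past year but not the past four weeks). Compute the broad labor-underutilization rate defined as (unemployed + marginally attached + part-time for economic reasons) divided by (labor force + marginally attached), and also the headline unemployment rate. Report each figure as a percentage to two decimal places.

Broad underutilization rate ≈ 11.14%; headline unemployment rate ≈ 5.23%.

Labor force = 127.07 + 7.01 = 134.08 million.
Numerator = 7.01 + 1.33 + 6.74 = 15.08 million.
Denominator = 134.08 + 1.33 = 135.41 million.
Broad rate = 15.08 / 135.41 = 11.14%.
Headline unemployment rate = 7.01 / 134.08 = 5.23%.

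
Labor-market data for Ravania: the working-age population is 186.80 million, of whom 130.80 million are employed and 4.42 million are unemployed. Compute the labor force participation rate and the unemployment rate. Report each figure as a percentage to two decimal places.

Labor force = employed + unemployed = 130.80 + 4.42 = 135.22 million.
Unemployment rate = 4.42 / 135.22 = 3.27%.
Labor force participation rate = 135.22 / 186.80 = 72.39%.

Labor force participation rate ≈ 72.39%; unemployment rate ≈ 3.27%.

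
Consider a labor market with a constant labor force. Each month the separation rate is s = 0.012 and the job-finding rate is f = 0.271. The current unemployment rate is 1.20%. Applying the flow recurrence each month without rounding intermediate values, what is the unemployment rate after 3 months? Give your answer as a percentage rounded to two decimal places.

With a fixed labor force, u_{t+1} = u_t + s·(1−u_t) − f·u_t = u_t·(1−s−f) + s.
Here 1−s−f = 0.717 and s = 0.012.
u_1 = 0.012000 × 0.717 + 0.012 = 0.020604.
u_2 = 0.020604 × 0.717 + 0.012 = 0.026773.
u_3 = 0.026773 × 0.717 + 0.012 = 0.031196.

Unemployment rate after three months ≈ 3.12%.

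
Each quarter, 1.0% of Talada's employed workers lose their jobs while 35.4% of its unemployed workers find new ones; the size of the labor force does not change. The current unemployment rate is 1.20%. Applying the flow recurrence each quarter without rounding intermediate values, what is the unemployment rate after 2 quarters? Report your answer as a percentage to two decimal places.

Unemployment rate after two quarters ≈ 2.12%.

With a fixed labor force, u_{t+1} = u_t + s·(1−u_t) − f·u_t = u_t·(1−s−f) + s.
Here 1−s−f = 0.636 and s = 0.010.
u_1 = 0.012000 × 0.636 + 0.010 = 0.017632.
u_2 = 0.017632 × 0.636 + 0.010 = 0.021214.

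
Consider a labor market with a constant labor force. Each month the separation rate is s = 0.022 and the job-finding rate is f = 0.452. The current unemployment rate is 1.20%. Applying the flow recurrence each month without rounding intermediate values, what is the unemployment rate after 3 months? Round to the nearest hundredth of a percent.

Unemployment rate after three months ≈ 4.14%.

With a fixed labor force, u_{t+1} = u_t + s·(1−u_t) − f·u_t = u_t·(1−s−f) + s.
Here 1−s−f = 0.526 and s = 0.022.
u_1 = 0.012000 × 0.526 + 0.022 = 0.028312.
u_2 = 0.028312 × 0.526 + 0.022 = 0.036892.
u_3 = 0.036892 × 0.526 + 0.022 = 0.041405.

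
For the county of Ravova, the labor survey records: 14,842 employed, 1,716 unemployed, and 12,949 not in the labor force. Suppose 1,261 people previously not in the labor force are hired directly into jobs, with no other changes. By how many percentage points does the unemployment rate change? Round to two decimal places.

The unemployment rate changes by −0.73 percentage points.

Initially, labor force = 14,842 + 1,716 = 16,558, so u = 1,716/16,558 = 10.36%.
After the change, employed and labor force both rise by 1,261; unemployed unchanged → E = 16,103, U = 1,716, labor force = 17,819.
New unemployment rate = 1,716 / 17,819 = 9.63%.
Change = 9.63% − 10.36% = −0.73 percentage points.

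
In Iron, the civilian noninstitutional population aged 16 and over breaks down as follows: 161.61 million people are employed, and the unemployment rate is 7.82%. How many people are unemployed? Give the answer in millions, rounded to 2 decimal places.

About 13.71 million are unemployed.

Let U be the number unemployed. The labor force is E + U, and U/(E+U) = 0.0782.
So U = 0.0782 × 161.61 / (1 − 0.0782) = 12.6379 / 0.9218 ≈ 13.71 million.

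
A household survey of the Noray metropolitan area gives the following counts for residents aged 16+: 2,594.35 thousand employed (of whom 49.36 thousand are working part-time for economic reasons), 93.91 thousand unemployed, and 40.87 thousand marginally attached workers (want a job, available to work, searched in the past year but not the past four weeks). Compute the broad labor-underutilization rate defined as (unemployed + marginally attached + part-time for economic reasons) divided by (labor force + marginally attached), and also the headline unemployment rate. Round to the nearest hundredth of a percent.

Broad underutilization rate ≈ 6.75%; headline unemployment rate ≈ 3.49%.

Labor force = 2,594.35 + 93.91 = 2,688.26 thousand.
Numerator = 93.91 + 40.87 + 49.36 = 184.14 thousand.
Denominator = 2,688.26 + 40.87 = 2,729.13 thousand.
Broad rate = 184.14 / 2,729.13 = 6.75%.
Headline unemployment rate = 93.91 / 2,688.26 = 3.49%.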